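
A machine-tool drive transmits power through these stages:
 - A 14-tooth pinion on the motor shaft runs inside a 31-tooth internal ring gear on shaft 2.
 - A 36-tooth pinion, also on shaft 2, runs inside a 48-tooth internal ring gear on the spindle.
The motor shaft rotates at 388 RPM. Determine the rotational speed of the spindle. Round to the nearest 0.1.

Internal gear: ratio = 31/14 = 2.2143, so shaft 2 turns at 388 / 2.2143 = 175.23 RPM.
Internal gear: ratio = 48/36 = 1.3333, so the spindle turns at 175.23 / 1.3333 = 131.42 RPM.

131.4 RPM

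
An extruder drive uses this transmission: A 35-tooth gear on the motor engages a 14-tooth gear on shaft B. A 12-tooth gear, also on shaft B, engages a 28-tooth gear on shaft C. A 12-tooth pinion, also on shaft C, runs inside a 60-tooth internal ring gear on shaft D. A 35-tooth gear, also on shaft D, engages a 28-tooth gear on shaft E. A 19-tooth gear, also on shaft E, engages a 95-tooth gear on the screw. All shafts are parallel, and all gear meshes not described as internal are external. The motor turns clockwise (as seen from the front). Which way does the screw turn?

clockwise

the motor → shaft B: external mesh, 1 reversal → CCW.
shaft B → shaft C: external mesh, 1 reversal → CW.
shaft C → shaft D: internal mesh, same direction → CW.
shaft D → shaft E: external mesh, 1 reversal → CCW.
shaft E → the screw: external mesh, 1 reversal → CW.
4 reversals in total — an even number — so the screw turns the same way as the motor.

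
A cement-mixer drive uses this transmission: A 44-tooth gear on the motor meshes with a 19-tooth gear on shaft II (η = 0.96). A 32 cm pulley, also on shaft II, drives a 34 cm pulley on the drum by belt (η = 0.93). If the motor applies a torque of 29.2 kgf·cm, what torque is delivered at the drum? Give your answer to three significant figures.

Gear mesh: ratio = 19/44 = 0.43182; torque at shaft II = 29.2 × 0.43182 × 0.96 = 12.105 kgf·cm.
Belt: ratio = 34/32 = 1.0625; torque at the drum = 12.105 × 1.0625 × 0.93 = 11.961 kgf·cm.

12.0 kgf·cm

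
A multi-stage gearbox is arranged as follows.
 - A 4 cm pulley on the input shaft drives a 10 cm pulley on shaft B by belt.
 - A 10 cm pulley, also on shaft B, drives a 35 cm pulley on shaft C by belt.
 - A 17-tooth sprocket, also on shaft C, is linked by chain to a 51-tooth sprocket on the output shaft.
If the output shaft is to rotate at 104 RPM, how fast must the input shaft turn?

Overall ratio R = 2.5 × 3.5 × 3 = 26.25.
Required input speed = output speed × R = 104 × 26.25 = 2730 RPM.

2730 RPM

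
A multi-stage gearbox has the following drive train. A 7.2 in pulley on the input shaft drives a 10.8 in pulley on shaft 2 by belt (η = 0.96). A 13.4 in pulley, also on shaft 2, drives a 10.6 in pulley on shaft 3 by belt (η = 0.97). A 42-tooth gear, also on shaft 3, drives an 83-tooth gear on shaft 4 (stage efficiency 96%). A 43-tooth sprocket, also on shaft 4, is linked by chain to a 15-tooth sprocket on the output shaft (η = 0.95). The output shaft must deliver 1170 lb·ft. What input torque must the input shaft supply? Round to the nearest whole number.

Overall ratio R = 1.5 × 0.79104 × 1.9762 × 0.34884 = 0.81798; overall efficiency η = 0.96 × 0.97 × 0.96 × 0.95 = 0.8493.
Input torque = output torque / (R × η) = 1170 / (0.81798 × 0.8493) = 1684.2 lb·ft.

1684 lb·ft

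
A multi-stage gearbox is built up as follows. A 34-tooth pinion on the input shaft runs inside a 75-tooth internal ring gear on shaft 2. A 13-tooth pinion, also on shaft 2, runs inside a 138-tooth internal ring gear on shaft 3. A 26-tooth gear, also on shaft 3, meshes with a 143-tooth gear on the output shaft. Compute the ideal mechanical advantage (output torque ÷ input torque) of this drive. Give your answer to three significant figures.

129

Each stage contributes driven/driver: internal gear 75/34 = 2.2059, internal gear 138/13 = 10.615, gear mesh 143/26 = 5.5.
Overall: 2.2059 × 10.615 × 5.5 = 128.79.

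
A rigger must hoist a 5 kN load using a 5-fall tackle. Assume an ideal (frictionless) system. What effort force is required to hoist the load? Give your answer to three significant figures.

Block-and-tackle MA = number of supporting rope parts = 5.
Effort = load / MA = 5 / 5 = 1 kN.

1.00 kN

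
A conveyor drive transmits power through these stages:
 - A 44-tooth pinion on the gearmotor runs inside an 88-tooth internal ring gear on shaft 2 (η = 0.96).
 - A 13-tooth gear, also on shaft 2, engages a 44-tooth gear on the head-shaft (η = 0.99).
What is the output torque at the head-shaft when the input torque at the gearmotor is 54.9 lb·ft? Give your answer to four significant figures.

353.2 lb·ft

After the internal gear (88/44): 54.9 × 2 × 0.96 = 105.41 lb·ft
After the gear mesh (44/13): 105.41 × 3.3846 × 0.99 = 353.2 lb·ft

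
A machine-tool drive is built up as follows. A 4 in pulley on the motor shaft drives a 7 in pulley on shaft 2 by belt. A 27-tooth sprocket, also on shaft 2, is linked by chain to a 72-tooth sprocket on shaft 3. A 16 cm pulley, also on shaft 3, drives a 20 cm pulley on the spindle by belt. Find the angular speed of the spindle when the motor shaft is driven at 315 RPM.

54 RPM

belt 7/4 = 1.75 → 315/1.75 = 180 RPM
chain 72/27 = 2.6667 → 180/2.6667 = 67.5 RPM
belt 20/16 = 1.25 → 67.5/1.25 = 54 RPM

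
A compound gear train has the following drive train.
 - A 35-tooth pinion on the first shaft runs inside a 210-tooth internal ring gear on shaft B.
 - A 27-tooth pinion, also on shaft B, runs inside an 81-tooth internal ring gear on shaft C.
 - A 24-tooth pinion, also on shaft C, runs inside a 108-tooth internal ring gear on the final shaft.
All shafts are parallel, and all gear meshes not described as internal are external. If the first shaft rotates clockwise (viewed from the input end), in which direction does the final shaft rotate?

clockwise

the first shaft → shaft B: internal mesh, same direction → CW.
shaft B → shaft C: internal mesh, same direction → CW.
shaft C → the final shaft: internal mesh, same direction → CW.
0 reversals in total — an even number — so the final shaft turns the same way as the first shaft.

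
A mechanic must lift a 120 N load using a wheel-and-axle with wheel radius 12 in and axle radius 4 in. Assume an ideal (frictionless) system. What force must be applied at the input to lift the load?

40 N

Wheel-and-axle MA = R/r = 12/4 = 3.
Effort = load / MA = 120 / 3 = 40 N.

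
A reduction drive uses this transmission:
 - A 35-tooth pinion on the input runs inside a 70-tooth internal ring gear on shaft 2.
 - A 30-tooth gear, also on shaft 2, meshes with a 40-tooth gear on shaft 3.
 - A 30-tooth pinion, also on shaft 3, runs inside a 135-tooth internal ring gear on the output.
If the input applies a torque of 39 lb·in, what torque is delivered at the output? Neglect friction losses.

Internal gear: ratio = 70/35 = 2; torque at shaft 2 = 39 × 2 = 78 lb·in.
Gear mesh: ratio = 40/30 = 1.3333; torque at shaft 3 = 78 × 1.3333 = 104 lb·in.
Internal gear: ratio = 135/30 = 4.5; torque at the output = 104 × 4.5 = 468 lb·in.

468 lb·in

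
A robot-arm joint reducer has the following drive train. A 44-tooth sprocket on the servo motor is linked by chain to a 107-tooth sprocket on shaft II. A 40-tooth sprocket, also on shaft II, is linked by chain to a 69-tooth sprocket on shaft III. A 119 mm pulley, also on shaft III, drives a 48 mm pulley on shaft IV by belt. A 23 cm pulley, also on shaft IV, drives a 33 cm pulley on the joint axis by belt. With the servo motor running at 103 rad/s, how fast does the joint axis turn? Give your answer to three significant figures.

42.4 rad/s

Chain: ratio = 107/44 = 2.4318, so shaft II turns at 103 / 2.4318 = 42.355 rad/s.
Chain: ratio = 69/40 = 1.725, so shaft III turns at 42.355 / 1.725 = 24.554 rad/s.
Belt: ratio = 48/119 = 0.40336, so shaft IV turns at 24.554 / 0.40336 = 60.873 rad/s.
Belt: ratio = 33/23 = 1.4348, so the joint axis turns at 60.873 / 1.4348 = 42.426 rad/s.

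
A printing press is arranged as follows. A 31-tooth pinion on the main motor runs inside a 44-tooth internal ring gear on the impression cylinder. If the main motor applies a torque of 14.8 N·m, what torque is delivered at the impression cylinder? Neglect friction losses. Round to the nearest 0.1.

21.0 N·m

After the internal gear (44/31): 14.8 × 1.4194 = 21.006 N·m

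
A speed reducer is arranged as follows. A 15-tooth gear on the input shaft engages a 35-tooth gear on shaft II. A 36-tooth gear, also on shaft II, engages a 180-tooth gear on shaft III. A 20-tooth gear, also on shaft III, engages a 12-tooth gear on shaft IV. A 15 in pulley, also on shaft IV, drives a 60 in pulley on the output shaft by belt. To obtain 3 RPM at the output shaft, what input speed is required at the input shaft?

84 RPM

Overall ratio R = 2.3333 × 5 × 0.6 × 4 = 28.
Required input speed = output speed × R = 3 × 28 = 84 RPM.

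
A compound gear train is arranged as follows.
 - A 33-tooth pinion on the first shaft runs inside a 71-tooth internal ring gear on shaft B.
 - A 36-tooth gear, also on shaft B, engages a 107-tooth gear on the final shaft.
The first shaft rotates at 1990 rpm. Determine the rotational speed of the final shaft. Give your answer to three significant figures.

311 rpm

the first shaft → shaft B (internal gear, 71/33): 1990 ÷ 2.1515 = 924.93 rpm
shaft B → the final shaft (gear mesh, 107/36): 924.93 ÷ 2.9722 = 311.19 rpm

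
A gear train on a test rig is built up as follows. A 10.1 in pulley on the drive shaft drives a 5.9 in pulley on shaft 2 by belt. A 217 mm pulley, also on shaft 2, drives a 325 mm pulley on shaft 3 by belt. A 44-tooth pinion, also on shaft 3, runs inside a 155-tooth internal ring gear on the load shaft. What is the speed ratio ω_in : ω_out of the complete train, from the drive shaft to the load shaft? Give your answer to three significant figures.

Each stage contributes driven/driver: belt 5.9/10.1 = 0.58416, belt 325/217 = 1.4977, internal gear 155/44 = 3.5227.
Overall: 0.58416 × 1.4977 × 3.5227 = 3.082.

3.08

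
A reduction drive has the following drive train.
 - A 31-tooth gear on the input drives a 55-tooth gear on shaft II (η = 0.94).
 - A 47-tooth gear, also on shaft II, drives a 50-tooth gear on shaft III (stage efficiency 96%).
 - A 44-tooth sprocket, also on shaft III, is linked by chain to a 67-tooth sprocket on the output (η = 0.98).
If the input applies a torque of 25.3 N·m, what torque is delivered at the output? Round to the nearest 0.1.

After the gear mesh (55/31): 25.3 × 1.7742 × 0.94 = 42.194 N·m
After the gear mesh (50/47): 42.194 × 1.0638 × 0.96 = 43.092 N·m
After the chain (67/44): 43.092 × 1.5227 × 0.98 = 64.304 N·m

64.3 N·m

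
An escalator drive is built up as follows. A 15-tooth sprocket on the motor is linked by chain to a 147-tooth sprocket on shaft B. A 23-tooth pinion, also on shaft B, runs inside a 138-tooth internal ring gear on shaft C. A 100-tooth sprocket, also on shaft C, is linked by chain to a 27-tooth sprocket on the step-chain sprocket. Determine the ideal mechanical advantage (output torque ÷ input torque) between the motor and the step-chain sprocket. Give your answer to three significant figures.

Each stage contributes driven/driver: chain 147/15 = 9.8, internal gear 138/23 = 6, chain 27/100 = 0.27.
Overall: 9.8 × 6 × 0.27 = 15.876.

15.9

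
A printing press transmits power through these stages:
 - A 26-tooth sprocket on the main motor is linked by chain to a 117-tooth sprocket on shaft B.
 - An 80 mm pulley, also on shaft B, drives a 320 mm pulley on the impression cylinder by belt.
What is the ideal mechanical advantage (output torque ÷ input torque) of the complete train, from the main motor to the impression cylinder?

18

Each stage contributes driven/driver: chain 117/26 = 4.5, belt 320/80 = 4.
Overall: 4.5 × 4 = 18.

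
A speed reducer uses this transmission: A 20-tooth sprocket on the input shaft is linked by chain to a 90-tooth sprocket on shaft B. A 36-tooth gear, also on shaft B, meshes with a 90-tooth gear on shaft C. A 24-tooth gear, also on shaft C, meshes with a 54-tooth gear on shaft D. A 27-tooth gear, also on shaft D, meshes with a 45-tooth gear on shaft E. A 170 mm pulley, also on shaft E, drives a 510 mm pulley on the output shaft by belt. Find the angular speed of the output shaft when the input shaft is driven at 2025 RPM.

16 RPM

chain 90/20 = 4.5 → 2025/4.5 = 450 RPM
gear mesh 90/36 = 2.5 → 450/2.5 = 180 RPM
gear mesh 54/24 = 2.25 → 180/2.25 = 80 RPM
gear mesh 45/27 = 1.6667 → 80/1.6667 = 48 RPM
belt 510/170 = 3 → 48/3 = 16 RPM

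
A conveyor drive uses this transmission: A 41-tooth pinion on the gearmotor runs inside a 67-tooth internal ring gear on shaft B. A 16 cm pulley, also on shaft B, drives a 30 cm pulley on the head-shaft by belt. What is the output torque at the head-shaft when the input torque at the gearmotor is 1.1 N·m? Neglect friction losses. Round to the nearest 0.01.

3.37 N·m

internal gear 67/41 = 1.6341 → τ = 1.1·1.6341 = 1.7976 N·m
belt 30/16 = 1.875 → τ = 1.7976·1.875 = 3.3704 N·m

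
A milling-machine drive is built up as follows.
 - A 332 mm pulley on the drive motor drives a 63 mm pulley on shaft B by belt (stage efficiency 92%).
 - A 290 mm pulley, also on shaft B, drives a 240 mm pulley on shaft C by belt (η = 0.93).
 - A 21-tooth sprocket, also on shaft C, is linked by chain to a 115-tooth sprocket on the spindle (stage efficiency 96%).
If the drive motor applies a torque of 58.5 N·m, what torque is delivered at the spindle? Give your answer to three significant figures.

belt 63/332 = 0.18976 → τ = 58.5·0.18976·0.92 = 10.213 N·m
belt 240/290 = 0.82759 → τ = 10.213·0.82759·0.93 = 7.8604 N·m
chain 115/21 = 5.4762 → τ = 7.8604·5.4762·0.96 = 41.323 N·m

41.3 N·m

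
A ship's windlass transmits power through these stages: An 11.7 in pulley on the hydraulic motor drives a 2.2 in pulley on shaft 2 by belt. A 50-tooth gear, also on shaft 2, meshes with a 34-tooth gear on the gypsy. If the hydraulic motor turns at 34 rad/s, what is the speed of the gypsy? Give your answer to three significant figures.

266 rad/s

Belt: ratio = 2.2/11.7 = 0.18803, so shaft 2 turns at 34 / 0.18803 = 180.82 rad/s.
Gear mesh: ratio = 34/50 = 0.68, so the gypsy turns at 180.82 / 0.68 = 265.91 rad/s.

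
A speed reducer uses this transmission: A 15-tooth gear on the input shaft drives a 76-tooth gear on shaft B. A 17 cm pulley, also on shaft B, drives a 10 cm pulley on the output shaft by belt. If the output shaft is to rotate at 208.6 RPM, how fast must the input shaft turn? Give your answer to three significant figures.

Overall ratio R = 5.0667 × 0.58824 = 2.9804.
Required input speed = output speed × R = 208.6 × 2.9804 = 621.71 RPM.

622 RPM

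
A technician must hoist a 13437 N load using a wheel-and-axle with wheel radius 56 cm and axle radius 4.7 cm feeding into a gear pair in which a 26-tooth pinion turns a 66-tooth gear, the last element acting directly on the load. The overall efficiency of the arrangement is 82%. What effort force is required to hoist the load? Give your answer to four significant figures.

541.8 N

Wheel-and-axle MA = R/r = 56/4.7 = 11.915.
Gear pair MA = 66/26 = 2.5385.
Combined ideal MA = 11.915 × 2.5385 = 30.245.
Actual MA = 30.245 × 0.82 = 24.801.
Effort = load / actual MA = 13437 / 24.801 = 541.79 N.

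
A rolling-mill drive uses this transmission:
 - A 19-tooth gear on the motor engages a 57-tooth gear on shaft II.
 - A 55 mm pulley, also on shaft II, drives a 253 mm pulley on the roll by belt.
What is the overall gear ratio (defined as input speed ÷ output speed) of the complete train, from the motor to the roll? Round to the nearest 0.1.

13.8

Each stage contributes driven/driver: gear mesh 57/19 = 3, belt 253/55 = 4.6.
Overall: 3 × 4.6 = 13.8.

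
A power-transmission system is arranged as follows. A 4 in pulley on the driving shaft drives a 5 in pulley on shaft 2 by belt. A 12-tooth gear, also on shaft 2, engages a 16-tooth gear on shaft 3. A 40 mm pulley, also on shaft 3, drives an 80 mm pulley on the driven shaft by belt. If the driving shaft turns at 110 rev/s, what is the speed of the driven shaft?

Belt: ratio = 5/4 = 1.25, so shaft 2 turns at 110 / 1.25 = 88 rev/s.
Gear mesh: ratio = 16/12 = 1.3333, so shaft 3 turns at 88 / 1.3333 = 66 rev/s.
Belt: ratio = 80/40 = 2, so the driven shaft turns at 66 / 2 = 33 rev/s.

33 rev/s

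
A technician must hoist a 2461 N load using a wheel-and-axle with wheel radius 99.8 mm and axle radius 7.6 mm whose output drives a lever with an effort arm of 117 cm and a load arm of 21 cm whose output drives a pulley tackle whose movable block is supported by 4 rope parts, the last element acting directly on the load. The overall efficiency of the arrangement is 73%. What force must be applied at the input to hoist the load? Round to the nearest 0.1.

Wheel-and-axle MA = R/r = 99.8/7.6 = 13.132.
Lever MA = effort arm / load arm = 117/21 = 5.5714.
Block-and-tackle MA = number of supporting rope parts = 4.
Combined ideal MA = 13.132 × 5.5714 × 4 = 292.65.
Actual MA = 292.65 × 0.73 = 213.63.
Effort = load / actual MA = 2461 / 213.63 = 11.52 N.

11.5 N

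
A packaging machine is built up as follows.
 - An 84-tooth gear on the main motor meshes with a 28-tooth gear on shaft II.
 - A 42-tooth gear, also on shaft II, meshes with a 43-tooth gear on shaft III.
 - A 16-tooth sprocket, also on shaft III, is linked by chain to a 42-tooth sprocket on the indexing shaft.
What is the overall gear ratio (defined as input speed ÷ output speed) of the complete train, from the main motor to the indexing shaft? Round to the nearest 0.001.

Each stage contributes driven/driver: gear mesh 28/84 = 0.33333, gear mesh 43/42 = 1.0238, chain 42/16 = 2.625.
Overall: 0.33333 × 1.0238 × 2.625 = 0.89583.

0.896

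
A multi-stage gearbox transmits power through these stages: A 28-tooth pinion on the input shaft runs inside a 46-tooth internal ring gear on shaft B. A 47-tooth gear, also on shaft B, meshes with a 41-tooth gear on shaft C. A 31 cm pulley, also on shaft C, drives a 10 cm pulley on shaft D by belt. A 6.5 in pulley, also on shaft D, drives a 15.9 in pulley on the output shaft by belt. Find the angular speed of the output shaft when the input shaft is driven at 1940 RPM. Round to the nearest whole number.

internal gear 46/28 = 1.6429 → 1940/1.6429 = 1180.9 RPM
gear mesh 41/47 = 0.87234 → 1180.9/0.87234 = 1353.7 RPM
belt 10/31 = 0.32258 → 1353.7/0.32258 = 4196.4 RPM
belt 15.9/6.5 = 2.4462 → 4196.4/2.4462 = 1715.5 RPM

1716 RPM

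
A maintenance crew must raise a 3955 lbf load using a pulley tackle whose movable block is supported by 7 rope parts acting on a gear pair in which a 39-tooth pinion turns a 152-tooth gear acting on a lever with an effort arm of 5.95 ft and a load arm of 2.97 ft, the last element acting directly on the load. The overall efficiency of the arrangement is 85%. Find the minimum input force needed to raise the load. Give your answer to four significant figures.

Block-and-tackle MA = number of supporting rope parts = 7.
Gear pair MA = 152/39 = 3.8974.
Lever MA = effort arm / load arm = 5.95/2.97 = 2.0034.
Combined ideal MA = 7 × 3.8974 × 2.0034 = 54.656.
Actual MA = 54.656 × 0.85 = 46.458.
Effort = load / actual MA = 3955 / 46.458 = 85.131 lbf.

85.13 lbf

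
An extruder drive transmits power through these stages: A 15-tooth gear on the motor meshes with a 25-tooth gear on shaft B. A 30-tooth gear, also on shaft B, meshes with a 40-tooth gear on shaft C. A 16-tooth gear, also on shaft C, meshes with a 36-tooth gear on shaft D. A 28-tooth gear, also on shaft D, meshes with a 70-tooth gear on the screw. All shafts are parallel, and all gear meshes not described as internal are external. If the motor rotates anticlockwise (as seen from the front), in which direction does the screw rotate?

anticlockwise

the motor → shaft B: external mesh, 1 reversal → CW.
shaft B → shaft C: external mesh, 1 reversal → CCW.
shaft C → shaft D: external mesh, 1 reversal → CW.
shaft D → the screw: external mesh, 1 reversal → CCW.
4 reversals in total — an even number — so the screw turns the same way as the motor.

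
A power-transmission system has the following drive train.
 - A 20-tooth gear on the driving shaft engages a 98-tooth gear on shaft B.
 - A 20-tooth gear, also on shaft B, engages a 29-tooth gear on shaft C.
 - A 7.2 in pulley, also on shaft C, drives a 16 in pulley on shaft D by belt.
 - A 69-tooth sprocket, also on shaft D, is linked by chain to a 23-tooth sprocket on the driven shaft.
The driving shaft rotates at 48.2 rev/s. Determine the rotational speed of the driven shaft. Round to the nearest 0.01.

9.16 rev/s

Gear mesh: ratio = 98/20 = 4.9, so shaft B turns at 48.2 / 4.9 = 9.8367 rev/s.
Gear mesh: ratio = 29/20 = 1.45, so shaft C turns at 9.8367 / 1.45 = 6.784 rev/s.
Belt: ratio = 16/7.2 = 2.2222, so shaft D turns at 6.784 / 2.2222 = 3.0528 rev/s.
Chain: ratio = 23/69 = 0.33333, so the driven shaft turns at 3.0528 / 0.33333 = 9.1583 rev/s.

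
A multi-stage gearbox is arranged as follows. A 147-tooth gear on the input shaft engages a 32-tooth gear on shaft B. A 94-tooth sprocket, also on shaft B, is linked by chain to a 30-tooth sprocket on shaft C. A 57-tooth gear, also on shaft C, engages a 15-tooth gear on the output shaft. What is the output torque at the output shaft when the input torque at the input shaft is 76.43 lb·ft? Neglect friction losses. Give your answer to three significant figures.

Gear mesh: ratio = 32/147 = 0.21769; torque at shaft B = 76.43 × 0.21769 = 16.638 lb·ft.
Chain: ratio = 30/94 = 0.31915; torque at shaft C = 16.638 × 0.31915 = 5.3099 lb·ft.
Gear mesh: ratio = 15/57 = 0.26316; torque at the output shaft = 5.3099 × 0.26316 = 1.3974 lb·ft.

1.40 lb·ft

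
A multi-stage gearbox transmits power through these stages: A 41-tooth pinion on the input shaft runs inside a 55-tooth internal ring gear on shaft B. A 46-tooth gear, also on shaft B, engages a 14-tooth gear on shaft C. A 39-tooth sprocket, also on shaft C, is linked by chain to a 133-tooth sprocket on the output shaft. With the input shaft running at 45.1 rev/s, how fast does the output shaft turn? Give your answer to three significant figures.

32.4 rev/s

Internal gear: ratio = 55/41 = 1.3415, so shaft B turns at 45.1 / 1.3415 = 33.62 rev/s.
Gear mesh: ratio = 14/46 = 0.30435, so shaft C turns at 33.62 / 0.30435 = 110.47 rev/s.
Chain: ratio = 133/39 = 3.4103, so the output shaft turns at 110.47 / 3.4103 = 32.392 rev/s.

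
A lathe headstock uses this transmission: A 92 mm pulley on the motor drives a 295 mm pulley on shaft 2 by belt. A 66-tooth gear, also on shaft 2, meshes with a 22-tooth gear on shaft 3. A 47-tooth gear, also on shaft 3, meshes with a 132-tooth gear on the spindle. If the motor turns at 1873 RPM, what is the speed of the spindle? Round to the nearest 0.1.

623.9 RPM

the motor → shaft 2 (belt, 295/92): 1873 ÷ 3.2065 = 584.12 RPM
shaft 2 → shaft 3 (gear mesh, 22/66): 584.12 ÷ 0.33333 = 1752.4 RPM
shaft 3 → the spindle (gear mesh, 132/47): 1752.4 ÷ 2.8085 = 623.95 RPM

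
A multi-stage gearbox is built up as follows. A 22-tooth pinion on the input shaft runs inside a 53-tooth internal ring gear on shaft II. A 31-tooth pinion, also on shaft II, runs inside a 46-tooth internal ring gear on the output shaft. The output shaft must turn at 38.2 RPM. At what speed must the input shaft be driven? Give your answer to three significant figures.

137 RPM

Overall ratio R = 2.4091 × 1.4839 = 3.5748.
Required input speed = output speed × R = 38.2 × 3.5748 = 136.56 RPM.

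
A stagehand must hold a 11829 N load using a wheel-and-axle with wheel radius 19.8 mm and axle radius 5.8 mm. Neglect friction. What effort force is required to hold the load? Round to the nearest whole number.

3465 N

Wheel-and-axle MA = R/r = 19.8/5.8 = 3.4138.
Effort = load / MA = 11829 / 3.4138 = 3465.1 N.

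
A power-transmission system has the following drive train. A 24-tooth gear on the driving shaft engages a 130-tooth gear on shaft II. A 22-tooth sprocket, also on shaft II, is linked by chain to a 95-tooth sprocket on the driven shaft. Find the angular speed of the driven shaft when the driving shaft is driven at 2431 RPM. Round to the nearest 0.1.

103.9 RPM

Gear mesh: ratio = 130/24 = 5.4167, so shaft II turns at 2431 / 5.4167 = 448.8 RPM.
Chain: ratio = 95/22 = 4.3182, so the driven shaft turns at 448.8 / 4.3182 = 103.93 RPM.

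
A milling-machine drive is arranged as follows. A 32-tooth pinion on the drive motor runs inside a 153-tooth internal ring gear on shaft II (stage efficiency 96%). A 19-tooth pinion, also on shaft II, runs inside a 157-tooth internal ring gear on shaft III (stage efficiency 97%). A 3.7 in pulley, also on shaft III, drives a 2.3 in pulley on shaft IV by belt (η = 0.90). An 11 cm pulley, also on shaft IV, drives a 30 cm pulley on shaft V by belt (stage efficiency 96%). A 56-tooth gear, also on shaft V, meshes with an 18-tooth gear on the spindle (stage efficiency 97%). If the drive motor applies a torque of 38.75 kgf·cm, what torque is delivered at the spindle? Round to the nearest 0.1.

Internal gear: ratio = 153/32 = 4.7812; torque at shaft II = 38.75 × 4.7812 × 0.96 = 177.86 kgf·cm.
Internal gear: ratio = 157/19 = 8.2632; torque at shaft III = 177.86 × 8.2632 × 0.97 = 1425.6 kgf·cm.
Belt: ratio = 2.3/3.7 = 0.62162; torque at shaft IV = 1425.6 × 0.62162 × 0.90 = 797.57 kgf·cm.
Belt: ratio = 30/11 = 2.7273; torque at shaft V = 797.57 × 2.7273 × 0.96 = 2088.2 kgf·cm.
Gear mesh: ratio = 18/56 = 0.32143; torque at the spindle = 2088.2 × 0.32143 × 0.97 = 651.07 kgf·cm.

651.1 kgf·cm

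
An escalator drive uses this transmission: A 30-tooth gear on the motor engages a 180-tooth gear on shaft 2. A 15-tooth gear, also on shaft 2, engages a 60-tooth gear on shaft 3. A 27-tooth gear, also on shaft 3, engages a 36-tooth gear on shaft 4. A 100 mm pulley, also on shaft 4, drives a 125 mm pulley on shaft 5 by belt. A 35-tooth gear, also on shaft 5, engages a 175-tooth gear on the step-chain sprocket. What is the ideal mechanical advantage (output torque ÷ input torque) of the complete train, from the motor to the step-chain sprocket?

Each stage contributes driven/driver: gear mesh 180/30 = 6, gear mesh 60/15 = 4, gear mesh 36/27 = 1.3333, belt 125/100 = 1.25, gear mesh 175/35 = 5.
Overall: 6 × 4 × 1.3333 × 1.25 × 5 = 200.

200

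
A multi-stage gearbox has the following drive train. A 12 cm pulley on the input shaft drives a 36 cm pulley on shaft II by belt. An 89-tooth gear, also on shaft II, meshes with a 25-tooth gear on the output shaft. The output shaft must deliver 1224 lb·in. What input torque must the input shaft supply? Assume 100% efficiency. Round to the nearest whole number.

1452 lb·in

Overall ratio R = 3 × 0.2809 = 0.8427.
Input torque = output torque / R = 1224 / 0.8427 = 1452.5 lb·in.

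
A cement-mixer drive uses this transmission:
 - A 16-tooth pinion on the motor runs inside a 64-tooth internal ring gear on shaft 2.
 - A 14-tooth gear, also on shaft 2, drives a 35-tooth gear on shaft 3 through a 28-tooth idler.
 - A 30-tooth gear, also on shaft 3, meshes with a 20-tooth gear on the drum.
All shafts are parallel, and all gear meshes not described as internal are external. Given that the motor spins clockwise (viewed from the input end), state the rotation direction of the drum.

counterclockwise

the motor → shaft 2: internal mesh, same direction → CW.
shaft 2 → shaft 3: driver → idler → driven is 2 external meshes, 2 reversals → CW.
shaft 3 → the drum: external mesh, 1 reversal → CCW.
3 reversals in total — an odd number — so the drum turns opposite to the motor.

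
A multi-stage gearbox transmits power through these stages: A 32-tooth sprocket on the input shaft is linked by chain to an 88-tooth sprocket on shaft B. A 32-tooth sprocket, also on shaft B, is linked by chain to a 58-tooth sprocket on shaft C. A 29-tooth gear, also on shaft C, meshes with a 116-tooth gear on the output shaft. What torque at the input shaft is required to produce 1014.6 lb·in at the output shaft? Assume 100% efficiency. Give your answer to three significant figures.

Overall ratio R = 2.75 × 1.8125 × 4 = 19.938.
Input torque = output torque / R = 1014.6 / 19.938 = 50.889 lb·in.

50.9 lb·in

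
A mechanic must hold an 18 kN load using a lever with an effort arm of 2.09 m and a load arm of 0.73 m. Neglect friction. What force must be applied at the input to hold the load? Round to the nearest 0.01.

6.29 kN

Lever MA = effort arm / load arm = 2.09/0.73 = 2.863.
Effort = load / MA = 18 / 2.863 = 6.2871 kN.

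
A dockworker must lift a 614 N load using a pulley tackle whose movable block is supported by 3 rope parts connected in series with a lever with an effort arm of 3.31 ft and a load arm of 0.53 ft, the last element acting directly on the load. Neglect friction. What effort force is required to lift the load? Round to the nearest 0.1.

32.8 N

Block-and-tackle MA = number of supporting rope parts = 3.
Lever MA = effort arm / load arm = 3.31/0.53 = 6.2453.
Combined ideal MA = 3 × 6.2453 = 18.736.
Effort = load / MA = 614 / 18.736 = 32.771 N.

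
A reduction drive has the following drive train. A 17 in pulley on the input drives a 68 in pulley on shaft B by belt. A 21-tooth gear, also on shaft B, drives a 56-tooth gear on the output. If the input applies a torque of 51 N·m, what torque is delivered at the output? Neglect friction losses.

After the belt (68/17): 51 × 4 = 204 N·m
After the gear mesh (56/21): 204 × 2.6667 = 544 N·m

544 N·m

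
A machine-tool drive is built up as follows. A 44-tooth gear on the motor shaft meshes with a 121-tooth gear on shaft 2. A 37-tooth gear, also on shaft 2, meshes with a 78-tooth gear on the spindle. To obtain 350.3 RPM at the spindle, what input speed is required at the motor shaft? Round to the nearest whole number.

2031 RPM

Overall ratio R = 2.75 × 2.1081 = 5.7973.
Required input speed = output speed × R = 350.3 × 5.7973 = 2030.8 RPM.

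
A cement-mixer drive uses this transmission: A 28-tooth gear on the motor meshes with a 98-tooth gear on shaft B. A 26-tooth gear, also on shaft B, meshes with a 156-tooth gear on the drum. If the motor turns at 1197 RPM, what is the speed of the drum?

gear mesh 98/28 = 3.5 → 1197/3.5 = 342 RPM
gear mesh 156/26 = 6 → 342/6 = 57 RPM

57 RPM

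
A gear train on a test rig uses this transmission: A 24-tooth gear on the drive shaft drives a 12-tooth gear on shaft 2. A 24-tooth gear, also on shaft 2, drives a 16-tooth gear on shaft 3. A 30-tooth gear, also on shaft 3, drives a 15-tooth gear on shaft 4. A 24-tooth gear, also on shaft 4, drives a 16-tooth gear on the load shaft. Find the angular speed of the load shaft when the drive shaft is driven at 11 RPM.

99 RPM

the drive shaft → shaft 2 (gear mesh, 12/24): 11 ÷ 0.5 = 22 RPM
shaft 2 → shaft 3 (gear mesh, 16/24): 22 ÷ 0.66667 = 33 RPM
shaft 3 → shaft 4 (gear mesh, 15/30): 33 ÷ 0.5 = 66 RPM
shaft 4 → the load shaft (gear mesh, 16/24): 66 ÷ 0.66667 = 99 RPM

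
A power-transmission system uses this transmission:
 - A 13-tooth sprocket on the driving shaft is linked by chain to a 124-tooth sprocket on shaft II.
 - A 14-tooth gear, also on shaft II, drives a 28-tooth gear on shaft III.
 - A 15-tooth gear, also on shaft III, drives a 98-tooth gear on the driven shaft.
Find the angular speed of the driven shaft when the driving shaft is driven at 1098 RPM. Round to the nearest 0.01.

8.81 RPM

Chain: ratio = 124/13 = 9.5385, so shaft II turns at 1098 / 9.5385 = 115.11 RPM.
Gear mesh: ratio = 28/14 = 2, so shaft III turns at 115.11 / 2 = 57.556 RPM.
Gear mesh: ratio = 98/15 = 6.5333, so the driven shaft turns at 57.556 / 6.5333 = 8.8097 RPM.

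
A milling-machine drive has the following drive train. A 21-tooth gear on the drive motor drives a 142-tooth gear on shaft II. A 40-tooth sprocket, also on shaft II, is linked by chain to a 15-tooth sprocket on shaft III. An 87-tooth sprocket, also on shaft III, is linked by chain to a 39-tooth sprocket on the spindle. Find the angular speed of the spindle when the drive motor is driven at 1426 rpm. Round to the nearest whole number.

the drive motor → shaft II (gear mesh, 142/21): 1426 ÷ 6.7619 = 210.89 rpm
shaft II → shaft III (chain, 15/40): 210.89 ÷ 0.375 = 562.37 rpm
shaft III → the spindle (chain, 39/87): 562.37 ÷ 0.44828 = 1254.5 rpm

1255 rpm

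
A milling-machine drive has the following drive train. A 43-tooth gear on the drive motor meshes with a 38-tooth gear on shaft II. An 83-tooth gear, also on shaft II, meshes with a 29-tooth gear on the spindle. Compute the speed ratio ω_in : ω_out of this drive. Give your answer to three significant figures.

0.309

Each stage contributes driven/driver: gear mesh 38/43 = 0.88372, gear mesh 29/83 = 0.3494.
Overall: 0.88372 × 0.3494 = 0.30877.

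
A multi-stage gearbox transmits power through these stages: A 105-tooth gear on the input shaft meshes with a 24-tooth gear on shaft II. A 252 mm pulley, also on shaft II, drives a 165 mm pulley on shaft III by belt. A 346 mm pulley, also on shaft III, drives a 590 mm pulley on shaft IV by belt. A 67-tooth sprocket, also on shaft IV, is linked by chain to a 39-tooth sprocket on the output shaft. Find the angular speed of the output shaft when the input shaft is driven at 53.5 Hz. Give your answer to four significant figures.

360.1 Hz

the input shaft → shaft II (gear mesh, 24/105): 53.5 ÷ 0.22857 = 234.06 Hz
shaft II → shaft III (belt, 165/252): 234.06 ÷ 0.65476 = 357.48 Hz
shaft III → shaft IV (belt, 590/346): 357.48 ÷ 1.7052 = 209.64 Hz
shaft IV → the output shaft (chain, 39/67): 209.64 ÷ 0.58209 = 360.15 Hz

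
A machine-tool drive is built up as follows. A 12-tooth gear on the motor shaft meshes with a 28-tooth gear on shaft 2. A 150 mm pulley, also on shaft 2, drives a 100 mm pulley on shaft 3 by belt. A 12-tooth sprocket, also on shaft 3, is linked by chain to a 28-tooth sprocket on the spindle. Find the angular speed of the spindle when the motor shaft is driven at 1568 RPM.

gear mesh 28/12 = 2.3333 → 1568/2.3333 = 672 RPM
belt 100/150 = 0.66667 → 672/0.66667 = 1008 RPM
chain 28/12 = 2.3333 → 1008/2.3333 = 432 RPM

432 RPM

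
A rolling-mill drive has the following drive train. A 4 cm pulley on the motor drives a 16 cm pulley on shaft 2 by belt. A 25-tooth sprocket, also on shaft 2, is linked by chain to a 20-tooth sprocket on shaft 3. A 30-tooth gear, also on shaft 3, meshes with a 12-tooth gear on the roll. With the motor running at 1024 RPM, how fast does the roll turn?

800 RPM

belt 16/4 = 4 → 1024/4 = 256 RPM
chain 20/25 = 0.8 → 256/0.8 = 320 RPM
gear mesh 12/30 = 0.4 → 320/0.4 = 800 RPM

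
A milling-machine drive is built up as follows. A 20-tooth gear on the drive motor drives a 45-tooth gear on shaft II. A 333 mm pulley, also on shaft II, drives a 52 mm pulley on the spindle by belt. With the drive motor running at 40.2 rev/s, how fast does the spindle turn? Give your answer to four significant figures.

114.4 rev/s

the drive motor → shaft II (gear mesh, 45/20): 40.2 ÷ 2.25 = 17.867 rev/s
shaft II → the spindle (belt, 52/333): 17.867 ÷ 0.15616 = 114.42 rev/s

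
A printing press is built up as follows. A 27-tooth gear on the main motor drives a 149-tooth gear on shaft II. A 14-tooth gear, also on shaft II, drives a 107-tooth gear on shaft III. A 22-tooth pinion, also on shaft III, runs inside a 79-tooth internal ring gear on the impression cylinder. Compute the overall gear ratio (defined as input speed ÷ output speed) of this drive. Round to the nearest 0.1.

Each stage contributes driven/driver: gear mesh 149/27 = 5.5185, gear mesh 107/14 = 7.6429, internal gear 79/22 = 3.5909.
Overall: 5.5185 × 7.6429 × 3.5909 = 151.45.

151.5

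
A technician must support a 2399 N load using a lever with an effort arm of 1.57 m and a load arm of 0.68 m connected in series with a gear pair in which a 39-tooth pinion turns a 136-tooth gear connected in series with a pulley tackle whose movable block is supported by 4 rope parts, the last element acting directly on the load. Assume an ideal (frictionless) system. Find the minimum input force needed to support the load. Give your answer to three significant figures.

Lever MA = effort arm / load arm = 1.57/0.68 = 2.3088.
Gear pair MA = 136/39 = 3.4872.
Block-and-tackle MA = number of supporting rope parts = 4.
Combined ideal MA = 2.3088 × 3.4872 × 4 = 32.205.
Effort = load / MA = 2399 / 32.205 = 74.491 N.

74.5 N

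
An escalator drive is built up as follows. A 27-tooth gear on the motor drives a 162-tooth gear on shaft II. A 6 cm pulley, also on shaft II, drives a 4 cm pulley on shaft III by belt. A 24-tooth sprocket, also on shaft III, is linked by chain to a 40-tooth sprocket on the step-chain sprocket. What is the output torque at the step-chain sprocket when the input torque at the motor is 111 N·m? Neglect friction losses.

740 N·m

After the gear mesh (162/27): 111 × 6 = 666 N·m
After the belt (4/6): 666 × 0.66667 = 444 N·m
After the chain (40/24): 444 × 1.6667 = 740 N·m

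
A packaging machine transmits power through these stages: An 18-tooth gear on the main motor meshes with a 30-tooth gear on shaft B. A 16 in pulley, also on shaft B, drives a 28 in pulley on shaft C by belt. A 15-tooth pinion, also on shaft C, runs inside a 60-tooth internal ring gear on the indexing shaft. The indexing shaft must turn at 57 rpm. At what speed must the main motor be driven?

Overall ratio R = 1.6667 × 1.75 × 4 = 11.667.
Required input speed = output speed × R = 57 × 11.667 = 665 rpm.

665 rpm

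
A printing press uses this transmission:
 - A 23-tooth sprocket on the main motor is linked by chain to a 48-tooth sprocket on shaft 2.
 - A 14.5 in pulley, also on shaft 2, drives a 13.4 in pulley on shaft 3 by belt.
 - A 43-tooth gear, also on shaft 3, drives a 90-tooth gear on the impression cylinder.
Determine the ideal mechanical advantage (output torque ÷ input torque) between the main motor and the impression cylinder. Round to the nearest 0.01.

Each stage contributes driven/driver: chain 48/23 = 2.087, belt 13.4/14.5 = 0.92414, gear mesh 90/43 = 2.093.
Overall: 2.087 × 0.92414 × 2.093 = 4.0367.

4.04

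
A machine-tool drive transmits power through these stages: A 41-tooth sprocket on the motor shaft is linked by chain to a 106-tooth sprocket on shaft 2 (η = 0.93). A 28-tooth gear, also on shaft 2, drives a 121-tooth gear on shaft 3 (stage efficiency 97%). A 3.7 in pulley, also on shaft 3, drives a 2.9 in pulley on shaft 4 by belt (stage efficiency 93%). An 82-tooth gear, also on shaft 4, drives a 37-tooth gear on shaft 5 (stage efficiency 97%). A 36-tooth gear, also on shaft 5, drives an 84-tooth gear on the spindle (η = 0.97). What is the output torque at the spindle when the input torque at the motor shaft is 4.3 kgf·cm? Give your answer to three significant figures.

31.3 kgf·cm

After the chain (106/41): 4.3 × 2.5854 × 0.93 = 10.339 kgf·cm
After the gear mesh (121/28): 10.339 × 4.3214 × 0.97 = 43.338 kgf·cm
After the belt (2.9/3.7): 43.338 × 0.78378 × 0.93 = 31.59 kgf·cm
After the gear mesh (37/82): 31.59 × 0.45122 × 0.97 = 13.826 kgf·cm
After the gear mesh (84/36): 13.826 × 2.3333 × 0.97 = 31.294 kgf·cm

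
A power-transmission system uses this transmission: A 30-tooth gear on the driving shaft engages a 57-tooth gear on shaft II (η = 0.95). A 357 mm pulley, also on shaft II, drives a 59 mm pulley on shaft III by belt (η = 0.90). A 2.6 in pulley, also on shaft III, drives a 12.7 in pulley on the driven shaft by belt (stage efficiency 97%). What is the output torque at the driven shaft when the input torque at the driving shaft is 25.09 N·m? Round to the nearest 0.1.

After the gear mesh (57/30): 25.09 × 1.9 × 0.95 = 45.287 N·m
After the belt (59/357): 45.287 × 0.16527 × 0.90 = 6.736 N·m
After the belt (12.7/2.6): 6.736 × 4.8846 × 0.97 = 31.916 N·m

31.9 N·m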